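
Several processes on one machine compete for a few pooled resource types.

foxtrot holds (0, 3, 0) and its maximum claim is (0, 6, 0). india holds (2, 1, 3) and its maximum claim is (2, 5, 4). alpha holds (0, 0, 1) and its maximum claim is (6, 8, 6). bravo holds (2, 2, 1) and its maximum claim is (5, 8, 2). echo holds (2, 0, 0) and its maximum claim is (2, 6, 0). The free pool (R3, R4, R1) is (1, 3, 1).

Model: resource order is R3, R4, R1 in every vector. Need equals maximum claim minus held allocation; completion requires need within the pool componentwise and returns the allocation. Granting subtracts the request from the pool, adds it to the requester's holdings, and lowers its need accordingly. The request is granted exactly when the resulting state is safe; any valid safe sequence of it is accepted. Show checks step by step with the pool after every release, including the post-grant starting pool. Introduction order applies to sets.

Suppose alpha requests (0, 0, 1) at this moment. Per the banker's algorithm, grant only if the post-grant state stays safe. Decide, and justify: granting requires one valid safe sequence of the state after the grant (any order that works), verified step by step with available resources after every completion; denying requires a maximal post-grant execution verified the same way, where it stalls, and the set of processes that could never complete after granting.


DENY. Granting would leave the state unsafe.
Key observation: R1 is the bottleneck — with foxtrot, echo done the pool holds (3, 6, 0), short of every remaining need.
After a pretend grant, a maximal execution: foxtrot, echo — then nothing else fits. Verifying each step:
  pool = (1, 3, 0)
  run foxtrot (needs (0, 3, 0), free (1, 3, 0)); after release of (0, 3, 0) the pool is (1, 6, 0)
  run echo (needs (0, 6, 0), free (1, 6, 0)); after release of (2, 0, 0) the pool is (3, 6, 0)
  india still needs (0, 4, 1) but only (3, 6, 0) is free — short on R1
  alpha still needs (6, 8, 4) but only (3, 6, 0) is free — short on R3, R4 and R1
  bravo still needs (3, 6, 1) but only (3, 6, 0) is free — short on R1
Had the request been granted, india, alpha and bravo could never finish.


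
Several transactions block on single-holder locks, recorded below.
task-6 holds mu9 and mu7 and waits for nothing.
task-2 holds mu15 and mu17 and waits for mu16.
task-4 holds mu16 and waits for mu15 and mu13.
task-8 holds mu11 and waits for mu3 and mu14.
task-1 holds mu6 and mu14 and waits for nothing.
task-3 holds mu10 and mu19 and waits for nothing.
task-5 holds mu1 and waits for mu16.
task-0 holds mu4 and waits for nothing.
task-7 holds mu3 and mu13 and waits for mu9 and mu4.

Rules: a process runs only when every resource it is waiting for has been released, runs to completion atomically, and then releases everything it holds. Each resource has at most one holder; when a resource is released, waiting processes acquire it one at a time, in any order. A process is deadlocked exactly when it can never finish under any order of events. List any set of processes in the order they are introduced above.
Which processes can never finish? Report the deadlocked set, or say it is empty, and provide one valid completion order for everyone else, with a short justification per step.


Deadlocked: task-2, task-4 and task-5.
Key observation: the waits loop around task-2 -> task-4 -> task-2 with no way out; task-5 waits into the deadlock from upstream.
A valid finishing order for the others: task-3, task-0, task-6, task-7, task-1, task-8.
Check, step by step:
  run task-3 (it waits on nothing); releases mu10 and mu19
  run task-0 (it waits on nothing); releases mu4
  run task-6 (it waits on nothing); releases mu9 and mu7
  run task-7 (all its waits — mu9 and mu4 — are resolved); releases mu3 and mu13
  run task-1 (it waits on nothing); releases mu6 and mu14
  run task-8 (all its waits — mu3 and mu14 — are resolved); releases mu11


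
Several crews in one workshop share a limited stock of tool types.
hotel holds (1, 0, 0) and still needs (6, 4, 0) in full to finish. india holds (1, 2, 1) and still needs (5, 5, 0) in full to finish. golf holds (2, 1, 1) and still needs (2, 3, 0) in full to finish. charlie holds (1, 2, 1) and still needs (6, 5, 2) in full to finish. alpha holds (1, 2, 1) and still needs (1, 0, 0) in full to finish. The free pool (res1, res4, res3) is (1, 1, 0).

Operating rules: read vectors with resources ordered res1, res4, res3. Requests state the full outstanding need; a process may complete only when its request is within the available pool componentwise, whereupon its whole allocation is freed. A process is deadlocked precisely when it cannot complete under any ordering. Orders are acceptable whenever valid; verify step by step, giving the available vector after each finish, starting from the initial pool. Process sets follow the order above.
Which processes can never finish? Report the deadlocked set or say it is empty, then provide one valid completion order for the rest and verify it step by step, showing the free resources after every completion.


Deadlocked: hotel, india and charlie.
Key observation: the wall is res1: completing alpha, golf brings the pool only to (4, 4, 2), and all the rest need more.
One completion order for the rest: alpha, golf. Walking it through:
  pool = (1, 1, 0)
  run alpha (needs (1, 0, 0), free (1, 1, 0)); after release of (1, 2, 1) the pool is (2, 3, 1)
  run golf (needs (2, 3, 0), free (2, 3, 1)); after release of (2, 1, 1) the pool is (4, 4, 2)
The stuck group stays short no matter what:
  hotel still needs (6, 4, 0) but only (4, 4, 2) is free — short on res1
  india still needs (5, 5, 0) but only (4, 4, 2) is free — short on res1 and res4
  charlie still needs (6, 5, 2) but only (4, 4, 2) is free — short on res1 and res4


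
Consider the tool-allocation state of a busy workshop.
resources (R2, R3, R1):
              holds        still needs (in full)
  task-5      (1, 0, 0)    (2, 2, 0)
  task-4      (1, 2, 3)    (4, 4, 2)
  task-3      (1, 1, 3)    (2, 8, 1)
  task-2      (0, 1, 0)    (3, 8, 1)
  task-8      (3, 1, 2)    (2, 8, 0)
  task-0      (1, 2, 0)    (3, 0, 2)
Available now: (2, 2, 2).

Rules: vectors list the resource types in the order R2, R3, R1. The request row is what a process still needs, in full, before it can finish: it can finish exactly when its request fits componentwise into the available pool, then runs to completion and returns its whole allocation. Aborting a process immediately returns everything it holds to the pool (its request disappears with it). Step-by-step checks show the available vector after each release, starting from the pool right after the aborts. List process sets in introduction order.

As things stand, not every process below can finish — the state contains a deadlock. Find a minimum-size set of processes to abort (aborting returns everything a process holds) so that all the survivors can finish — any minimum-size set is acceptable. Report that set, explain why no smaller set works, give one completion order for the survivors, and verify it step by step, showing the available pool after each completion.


Abort task-2 and task-8.
Key observation: no ordering could ever have run task-3 before the abort of task-2 and task-8; with (3, 2, 2) back in the pool it fits at step 4.
No one abort is enough; case by case: task-5 alone leaves task-3 blocked (short on R3); task-4 alone leaves task-3 blocked (short on R3); task-3 alone leaves task-2 blocked (short on R3); task-2 alone leaves task-3 blocked (short on R3); task-8 alone leaves task-3 blocked (short on R3); task-0 alone leaves task-3 blocked (short on R3).
The survivors complete as task-0, task-4, task-5, task-3. Check, step by step (starting from the post-abort pool):
  pool = (5, 4, 4)
  run task-0 (needs (3, 0, 2), free (5, 4, 4)); after release of (1, 2, 0) the pool is (6, 6, 4)
  run task-4 (needs (4, 4, 2), free (6, 6, 4)); after release of (1, 2, 3) the pool is (7, 8, 7)
  run task-5 (needs (2, 2, 0), free (7, 8, 7)); after release of (1, 0, 0) the pool is (8, 8, 7)
  run task-3 (needs (2, 8, 1), free (8, 8, 7)); after release of (1, 1, 3) the pool is (9, 9, 10)


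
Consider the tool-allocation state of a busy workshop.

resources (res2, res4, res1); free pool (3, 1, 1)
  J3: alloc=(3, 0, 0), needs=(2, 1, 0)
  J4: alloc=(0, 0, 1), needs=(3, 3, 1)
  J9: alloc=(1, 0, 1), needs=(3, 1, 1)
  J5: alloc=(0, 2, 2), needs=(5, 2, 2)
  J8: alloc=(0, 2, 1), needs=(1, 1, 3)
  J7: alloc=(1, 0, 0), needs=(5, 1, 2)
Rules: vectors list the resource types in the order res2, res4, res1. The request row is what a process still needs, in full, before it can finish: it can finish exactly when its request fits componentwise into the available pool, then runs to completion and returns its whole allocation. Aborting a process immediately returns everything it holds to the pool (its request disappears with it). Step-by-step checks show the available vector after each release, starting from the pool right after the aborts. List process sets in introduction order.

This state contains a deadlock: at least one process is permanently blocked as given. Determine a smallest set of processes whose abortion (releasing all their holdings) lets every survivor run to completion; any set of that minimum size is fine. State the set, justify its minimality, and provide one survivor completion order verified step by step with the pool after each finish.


Abort J8.
Key observation: J4 had no path to completion before; after the abort of J8 ((0, 2, 1) returned), step 2 is where it fits.
No smaller set exists: with zero aborts the deadlock remains.
One survivor order: J3, J4, J9, J7, J5. Check, step by step (post-abort pool first):
  pool = (3, 3, 2)
  J3: need (2, 1, 0) fits (3, 3, 2); releases (3, 0, 0), pool now (6, 3, 2)
  J4: need (3, 3, 1) fits (6, 3, 2); releases (0, 0, 1), pool now (6, 3, 3)
  J9: need (3, 1, 1) fits (6, 3, 3); releases (1, 0, 1), pool now (7, 3, 4)
  J7: need (5, 1, 2) fits (7, 3, 4); releases (1, 0, 0), pool now (8, 3, 4)
  J5: need (5, 2, 2) fits (8, 3, 4); releases (0, 2, 2), pool now (8, 5, 6)


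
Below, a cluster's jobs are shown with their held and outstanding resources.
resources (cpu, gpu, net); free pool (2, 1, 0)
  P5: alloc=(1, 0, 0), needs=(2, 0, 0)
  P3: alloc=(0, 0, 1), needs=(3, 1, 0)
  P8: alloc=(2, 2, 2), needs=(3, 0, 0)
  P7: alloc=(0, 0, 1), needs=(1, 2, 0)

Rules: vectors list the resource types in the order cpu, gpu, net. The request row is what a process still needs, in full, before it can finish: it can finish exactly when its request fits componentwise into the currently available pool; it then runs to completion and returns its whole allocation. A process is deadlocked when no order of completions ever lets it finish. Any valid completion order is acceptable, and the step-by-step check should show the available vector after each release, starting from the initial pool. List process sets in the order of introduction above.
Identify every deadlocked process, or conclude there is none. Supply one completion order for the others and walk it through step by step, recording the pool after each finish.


No process is deadlocked.
Key observation: P5 leads a chain of completions in which each release enables another process.
One completion order for the rest: P5, P3, P8, P7. Walking it through:
  pool = (2, 1, 0)
  P5 needs (2, 0, 0) <= (2, 1, 0) -> finishes; pool += (1, 0, 0) = (3, 1, 0)
  P3 needs (3, 1, 0) <= (3, 1, 0) -> finishes; pool += (0, 0, 1) = (3, 1, 1)
  P8 needs (3, 0, 0) <= (3, 1, 1) -> finishes; pool += (2, 2, 2) = (5, 3, 3)
  P7 needs (1, 2, 0) <= (5, 3, 3) -> finishes; pool += (0, 0, 1) = (5, 3, 4)


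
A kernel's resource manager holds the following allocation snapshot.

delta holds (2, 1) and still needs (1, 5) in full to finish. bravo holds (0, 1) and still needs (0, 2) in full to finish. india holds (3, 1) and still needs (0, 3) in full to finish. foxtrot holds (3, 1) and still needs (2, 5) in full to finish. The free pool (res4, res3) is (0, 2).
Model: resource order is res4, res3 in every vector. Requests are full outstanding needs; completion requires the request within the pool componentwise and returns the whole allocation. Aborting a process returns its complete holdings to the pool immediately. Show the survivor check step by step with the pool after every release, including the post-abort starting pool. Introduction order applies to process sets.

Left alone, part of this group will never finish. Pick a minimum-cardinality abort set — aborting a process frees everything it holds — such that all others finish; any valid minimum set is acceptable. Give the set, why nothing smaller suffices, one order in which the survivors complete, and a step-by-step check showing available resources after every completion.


Minimum abort set: foxtrot.
Key observation: delta had no path to completion before; after the abort of foxtrot ((3, 1) returned), step 3 is where it fits.
Why nothing smaller works: aborting no one leaves the state deadlocked as given.
Survivors finish in the order: india, bravo, delta. Walking it through (pool after the aborts first):
  pool = (3, 3)
  india needs (0, 3) <= (3, 3) -> finishes; pool += (3, 1) = (6, 4)
  bravo needs (0, 2) <= (6, 4) -> finishes; pool += (0, 1) = (6, 5)
  delta needs (1, 5) <= (6, 5) -> finishes; pool += (2, 1) = (8, 6)


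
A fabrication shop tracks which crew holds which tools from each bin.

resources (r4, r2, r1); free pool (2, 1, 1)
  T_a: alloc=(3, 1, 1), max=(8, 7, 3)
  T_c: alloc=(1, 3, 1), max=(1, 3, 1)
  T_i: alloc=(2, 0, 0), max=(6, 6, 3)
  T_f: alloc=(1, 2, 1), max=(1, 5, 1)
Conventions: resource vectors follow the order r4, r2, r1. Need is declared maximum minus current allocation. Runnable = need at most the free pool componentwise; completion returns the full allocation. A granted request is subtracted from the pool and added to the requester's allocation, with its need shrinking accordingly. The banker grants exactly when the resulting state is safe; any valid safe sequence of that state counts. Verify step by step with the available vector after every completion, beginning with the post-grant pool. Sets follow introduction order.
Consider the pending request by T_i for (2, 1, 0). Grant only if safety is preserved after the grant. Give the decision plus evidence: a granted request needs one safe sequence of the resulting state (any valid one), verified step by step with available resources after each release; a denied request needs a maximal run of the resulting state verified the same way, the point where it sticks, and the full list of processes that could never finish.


GRANT: granting preserves safety; a valid post-grant sequence is T_c, T_f, T_i, T_a.
Key observation: the transfer keeps a workable pool ((0, 0, 1)); T_c starts the safe sequence.
Check on the post-grant state, step by step:
  pool = (0, 0, 1)
  T_c needs (0, 0, 0) <= (0, 0, 1) -> finishes; pool += (1, 3, 1) = (1, 3, 2)
  T_f needs (0, 3, 0) <= (1, 3, 2) -> finishes; pool += (1, 2, 1) = (2, 5, 3)
  T_i needs (2, 5, 3) <= (2, 5, 3) -> finishes; pool += (4, 1, 0) = (6, 6, 3)
  T_a needs (5, 6, 2) <= (6, 6, 3) -> finishes; pool += (3, 1, 1) = (9, 7, 4)


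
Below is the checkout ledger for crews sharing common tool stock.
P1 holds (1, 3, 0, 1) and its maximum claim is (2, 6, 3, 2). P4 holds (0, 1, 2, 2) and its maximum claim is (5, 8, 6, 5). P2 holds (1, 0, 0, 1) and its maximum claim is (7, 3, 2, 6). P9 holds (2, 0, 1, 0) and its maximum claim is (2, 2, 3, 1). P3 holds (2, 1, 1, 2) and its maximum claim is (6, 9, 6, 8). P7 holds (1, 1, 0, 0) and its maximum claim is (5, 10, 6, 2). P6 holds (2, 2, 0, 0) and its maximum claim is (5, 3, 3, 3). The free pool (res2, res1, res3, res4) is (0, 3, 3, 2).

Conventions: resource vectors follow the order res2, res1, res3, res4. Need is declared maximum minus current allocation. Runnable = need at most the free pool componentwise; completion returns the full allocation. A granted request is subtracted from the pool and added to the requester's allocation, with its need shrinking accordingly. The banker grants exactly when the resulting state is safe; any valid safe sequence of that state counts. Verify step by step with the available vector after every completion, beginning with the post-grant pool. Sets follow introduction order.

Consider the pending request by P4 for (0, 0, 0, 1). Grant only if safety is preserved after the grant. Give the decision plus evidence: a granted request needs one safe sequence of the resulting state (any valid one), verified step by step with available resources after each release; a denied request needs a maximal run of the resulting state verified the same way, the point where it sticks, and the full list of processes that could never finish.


DENY. Granting would leave the state unsafe.
Key observation: after P9, P1 the pool peaks at (3, 6, 4, 2), and each blocked process is short somewhere: P4 on res2, res1; P2 on res2, res4; P3 on res2, res1, res3, res4; P7 on res2, res1, res3; P6 on res4.
On the post-grant state, P9, P1 is a maximal run — nothing extends it. Verifying each step:
  pool = (0, 3, 3, 1)
  run P9 (needs (0, 2, 2, 1), free (0, 3, 3, 1)); after release of (2, 0, 1, 0) the pool is (2, 3, 4, 1)
  run P1 (needs (1, 3, 3, 1), free (2, 3, 4, 1)); after release of (1, 3, 0, 1) the pool is (3, 6, 4, 2)
  P4 cannot run: need (5, 7, 4, 2) vs free (3, 6, 4, 2) (insufficient res2 and res1)
  P2 cannot run: need (6, 3, 2, 5) vs free (3, 6, 4, 2) (insufficient res2 and res4)
  P3 cannot run: need (4, 8, 5, 6) vs free (3, 6, 4, 2) (insufficient res2, res1, res3 and res4)
  P7 cannot run: need (4, 9, 6, 2) vs free (3, 6, 4, 2) (insufficient res2, res1 and res3)
  P6 cannot run: need (3, 1, 3, 3) vs free (3, 6, 4, 2) (insufficient res4)
Processes that could never finish after the grant: P4, P2, P3, P7 and P6.


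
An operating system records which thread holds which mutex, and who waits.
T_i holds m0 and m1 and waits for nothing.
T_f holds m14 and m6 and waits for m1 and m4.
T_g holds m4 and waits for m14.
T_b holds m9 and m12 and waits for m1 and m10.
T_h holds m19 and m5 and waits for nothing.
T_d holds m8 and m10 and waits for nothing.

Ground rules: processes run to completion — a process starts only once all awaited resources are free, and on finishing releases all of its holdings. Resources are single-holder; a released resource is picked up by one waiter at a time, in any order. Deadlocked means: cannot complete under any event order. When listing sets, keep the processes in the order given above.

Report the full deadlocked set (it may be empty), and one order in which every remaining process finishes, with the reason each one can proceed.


Deadlocked set: T_f and T_g.
Key observation: the cycle T_f -> T_g -> T_f can never break — each member waits on the next; no other process is dragged down with it.
A valid finishing order for the others: T_i, T_h, T_d, T_b.
Step-by-step check:
  run T_i (it waits on nothing); releases m0 and m1
  run T_h (it waits on nothing); releases m19 and m5
  run T_d (it waits on nothing); releases m8 and m10
  run T_b (all its waits — m1 and m10 — are resolved); releases m9 and m12


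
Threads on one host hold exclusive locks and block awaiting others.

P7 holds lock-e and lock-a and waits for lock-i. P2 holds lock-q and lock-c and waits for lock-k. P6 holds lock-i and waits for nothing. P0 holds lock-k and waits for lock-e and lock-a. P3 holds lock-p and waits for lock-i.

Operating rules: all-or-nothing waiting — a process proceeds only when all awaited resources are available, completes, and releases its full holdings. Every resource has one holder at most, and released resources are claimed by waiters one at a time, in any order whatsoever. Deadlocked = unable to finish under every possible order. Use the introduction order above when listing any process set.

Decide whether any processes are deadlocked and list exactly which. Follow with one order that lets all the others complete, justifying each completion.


The deadlocked set is empty.
Key observation: the wait graph is acyclic; completion cascades from the unblocked processes through everyone else.
A valid finishing order for the others: P6, P3, P7, P0, P2.
Step-by-step check:
  P6 waits on nothing -> runs at once and releases lock-i
  P3 waits on lock-i — all released -> runs and releases lock-p
  P7 waits on lock-i — all released -> runs and releases lock-e and lock-a
  P0 waits on lock-e and lock-a — all released -> runs and releases lock-k
  P2 waits on lock-k — all released -> runs and releases lock-q and lock-c


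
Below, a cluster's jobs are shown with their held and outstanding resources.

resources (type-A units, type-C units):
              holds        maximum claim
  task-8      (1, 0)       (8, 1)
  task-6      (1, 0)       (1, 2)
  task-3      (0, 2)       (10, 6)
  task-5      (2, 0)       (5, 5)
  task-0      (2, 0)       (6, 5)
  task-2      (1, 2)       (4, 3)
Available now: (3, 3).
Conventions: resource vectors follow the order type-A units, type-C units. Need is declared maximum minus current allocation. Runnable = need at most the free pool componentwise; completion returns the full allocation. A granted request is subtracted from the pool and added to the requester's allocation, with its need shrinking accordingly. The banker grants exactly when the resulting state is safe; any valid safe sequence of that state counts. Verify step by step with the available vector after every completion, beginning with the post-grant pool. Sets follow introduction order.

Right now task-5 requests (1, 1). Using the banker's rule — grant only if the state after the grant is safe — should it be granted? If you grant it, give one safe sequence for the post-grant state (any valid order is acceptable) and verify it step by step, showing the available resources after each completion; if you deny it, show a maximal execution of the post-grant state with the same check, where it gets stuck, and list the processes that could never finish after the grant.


GRANT. The post-grant state is safe; one safe sequence: task-6, task-2, task-5, task-8, task-0, task-3.
Key observation: even at the reduced pool (2, 2), task-6 fits immediately, so safety survives the grant.
Check on the post-grant state, step by step:
  pool = (2, 2)
  task-6 needs (0, 2) <= (2, 2) -> finishes; pool += (1, 0) = (3, 2)
  task-2 needs (3, 1) <= (3, 2) -> finishes; pool += (1, 2) = (4, 4)
  task-5 needs (2, 4) <= (4, 4) -> finishes; pool += (3, 1) = (7, 5)
  task-8 needs (7, 1) <= (7, 5) -> finishes; pool += (1, 0) = (8, 5)
  task-0 needs (4, 5) <= (8, 5) -> finishes; pool += (2, 0) = (10, 5)
  task-3 needs (10, 4) <= (10, 5) -> finishes; pool += (0, 2) = (10, 7)


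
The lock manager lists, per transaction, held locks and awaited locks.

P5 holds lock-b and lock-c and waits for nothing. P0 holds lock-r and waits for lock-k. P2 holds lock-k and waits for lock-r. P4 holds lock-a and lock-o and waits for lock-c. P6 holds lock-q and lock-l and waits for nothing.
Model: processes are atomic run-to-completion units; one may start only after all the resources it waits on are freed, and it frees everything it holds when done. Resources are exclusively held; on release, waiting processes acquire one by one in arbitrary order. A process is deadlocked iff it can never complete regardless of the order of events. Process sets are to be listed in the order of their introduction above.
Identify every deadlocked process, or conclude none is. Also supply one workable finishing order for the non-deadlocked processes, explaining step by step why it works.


The deadlocked set is P0 and P2.
Key observation: the wait chain closes on itself along P0 -> P2 -> P0; no other process is dragged down with it.
A valid finishing order for the others: P6, P5, P4.
Walking it through:
  P6: no waits; runs immediately, freeing lock-q and lock-l
  P5: no waits; runs immediately, freeing lock-b and lock-c
  run P4 (all its waits — lock-c — are resolved); releases lock-a and lock-o


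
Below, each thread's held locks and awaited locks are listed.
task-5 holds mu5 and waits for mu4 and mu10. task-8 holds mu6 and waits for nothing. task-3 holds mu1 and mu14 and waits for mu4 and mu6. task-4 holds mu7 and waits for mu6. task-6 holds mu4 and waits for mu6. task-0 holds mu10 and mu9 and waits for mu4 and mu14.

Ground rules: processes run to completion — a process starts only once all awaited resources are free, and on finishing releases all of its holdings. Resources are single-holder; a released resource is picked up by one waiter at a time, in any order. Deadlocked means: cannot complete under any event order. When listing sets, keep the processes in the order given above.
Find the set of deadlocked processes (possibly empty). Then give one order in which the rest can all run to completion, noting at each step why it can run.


Nothing here is deadlocked.
Key observation: although several processes wait, no cycle exists — each chain bottoms out at a free runner.
The rest can finish in the order task-8, task-6, task-3, task-4, task-0, task-5.
Step-by-step check:
  task-8 waits on nothing -> runs at once and releases mu6
  task-6: everything it awaited (mu6) is free; runs, freeing mu4
  task-3: everything it awaited (mu4 and mu6) is free; runs, freeing mu1 and mu14
  task-4: everything it awaited (mu6) is free; runs, freeing mu7
  task-0: everything it awaited (mu4 and mu14) is free; runs, freeing mu10 and mu9
  task-5: everything it awaited (mu4 and mu10) is free; runs, freeing mu5


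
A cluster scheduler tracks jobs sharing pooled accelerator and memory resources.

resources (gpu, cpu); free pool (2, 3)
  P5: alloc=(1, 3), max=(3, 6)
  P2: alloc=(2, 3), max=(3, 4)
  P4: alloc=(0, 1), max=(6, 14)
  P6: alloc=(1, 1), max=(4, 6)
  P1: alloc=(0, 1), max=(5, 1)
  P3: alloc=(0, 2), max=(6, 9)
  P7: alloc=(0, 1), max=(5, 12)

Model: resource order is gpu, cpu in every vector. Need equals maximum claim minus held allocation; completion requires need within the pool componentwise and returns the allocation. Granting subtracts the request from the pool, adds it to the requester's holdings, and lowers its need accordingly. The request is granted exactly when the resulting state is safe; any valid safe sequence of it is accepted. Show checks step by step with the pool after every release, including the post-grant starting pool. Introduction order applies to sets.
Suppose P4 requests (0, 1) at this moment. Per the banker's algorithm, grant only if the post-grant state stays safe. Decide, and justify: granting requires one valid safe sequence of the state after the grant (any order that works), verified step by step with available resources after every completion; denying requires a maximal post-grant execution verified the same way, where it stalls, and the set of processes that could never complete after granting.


GRANT: granting preserves safety; a valid post-grant sequence is P2, P6, P5, P3, P1, P4, P7.
Key observation: (2, 2) free after granting still covers P2 first, and each release covers the next.
Step-by-step check of the post-grant state:
  pool = (2, 2)
  run P2 (needs (1, 1), free (2, 2)); after release of (2, 3) the pool is (4, 5)
  run P6 (needs (3, 5), free (4, 5)); after release of (1, 1) the pool is (5, 6)
  run P5 (needs (2, 3), free (5, 6)); after release of (1, 3) the pool is (6, 9)
  run P3 (needs (6, 7), free (6, 9)); after release of (0, 2) the pool is (6, 11)
  run P1 (needs (5, 0), free (6, 11)); after release of (0, 1) the pool is (6, 12)
  run P4 (needs (6, 12), free (6, 12)); after release of (0, 2) the pool is (6, 14)
  run P7 (needs (5, 11), free (6, 14)); after release of (0, 1) the pool is (6, 15)


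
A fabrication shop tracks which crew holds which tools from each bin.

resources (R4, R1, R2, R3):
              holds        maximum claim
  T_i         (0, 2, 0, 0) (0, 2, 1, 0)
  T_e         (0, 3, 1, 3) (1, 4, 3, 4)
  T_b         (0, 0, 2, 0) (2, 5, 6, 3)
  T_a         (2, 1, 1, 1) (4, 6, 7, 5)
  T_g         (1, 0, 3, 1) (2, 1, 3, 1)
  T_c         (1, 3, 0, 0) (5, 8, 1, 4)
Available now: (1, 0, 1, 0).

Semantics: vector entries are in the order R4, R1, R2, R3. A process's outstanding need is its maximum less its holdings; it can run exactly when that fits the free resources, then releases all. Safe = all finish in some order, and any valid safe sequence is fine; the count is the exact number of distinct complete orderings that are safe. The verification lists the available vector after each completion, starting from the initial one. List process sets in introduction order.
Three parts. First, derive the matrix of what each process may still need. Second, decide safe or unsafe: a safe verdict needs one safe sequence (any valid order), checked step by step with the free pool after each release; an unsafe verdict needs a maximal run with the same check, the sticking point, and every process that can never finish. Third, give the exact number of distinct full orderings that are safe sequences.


(1) Need matrix, components ordered R4, R1, R2, R3:
  T_i: (0, 0, 1, 0)
  T_e: (1, 1, 2, 1)
  T_b: (2, 5, 4, 3)
  T_a: (2, 5, 6, 4)
  T_g: (1, 1, 0, 0)
  T_c: (4, 5, 1, 4)
(2) SAFE. One safe sequence: T_i, T_g, T_e, T_b, T_a, T_c.
Key observation: T_i is the earliest step where a requested resource binds exactly: need (0, 0, 1, 0), pool (1, 0, 1, 0) at its turn.
Check, step by step:
  pool = (1, 0, 1, 0)
  T_i needs (0, 0, 1, 0) <= (1, 0, 1, 0) -> finishes; pool += (0, 2, 0, 0) = (1, 2, 1, 0)
  T_g needs (1, 1, 0, 0) <= (1, 2, 1, 0) -> finishes; pool += (1, 0, 3, 1) = (2, 2, 4, 1)
  T_e needs (1, 1, 2, 1) <= (2, 2, 4, 1) -> finishes; pool += (0, 3, 1, 3) = (2, 5, 5, 4)
  T_b needs (2, 5, 4, 3) <= (2, 5, 5, 4) -> finishes; pool += (0, 0, 2, 0) = (2, 5, 7, 4)
  T_a needs (2, 5, 6, 4) <= (2, 5, 7, 4) -> finishes; pool += (2, 1, 1, 1) = (4, 6, 8, 5)
  T_c needs (4, 5, 1, 4) <= (4, 6, 8, 5) -> finishes; pool += (1, 3, 0, 0) = (5, 9, 8, 5)
(3) The exact count: 1 of the possible complete orderings is a safe sequence.


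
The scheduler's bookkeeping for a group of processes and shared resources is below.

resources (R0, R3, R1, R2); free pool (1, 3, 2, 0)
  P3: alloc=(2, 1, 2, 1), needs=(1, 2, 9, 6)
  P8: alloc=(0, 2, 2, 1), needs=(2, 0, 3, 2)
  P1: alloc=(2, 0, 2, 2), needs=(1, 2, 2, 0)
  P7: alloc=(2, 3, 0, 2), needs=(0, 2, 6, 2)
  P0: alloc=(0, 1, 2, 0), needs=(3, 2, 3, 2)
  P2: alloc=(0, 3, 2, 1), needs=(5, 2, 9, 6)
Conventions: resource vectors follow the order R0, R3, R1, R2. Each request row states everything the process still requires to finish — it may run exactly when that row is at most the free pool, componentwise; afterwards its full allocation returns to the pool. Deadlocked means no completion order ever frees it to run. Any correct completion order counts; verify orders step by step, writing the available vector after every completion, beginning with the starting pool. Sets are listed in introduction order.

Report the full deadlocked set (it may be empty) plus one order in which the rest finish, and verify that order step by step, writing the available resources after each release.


The deadlocked set is P3 and P2.
Key observation: the wall is R1: completing P1, P0, P7, P8 brings the pool only to (5, 9, 8, 5), and all the rest need more.
A valid finishing order for the others: P1, P0, P7, P8. Check, step by step:
  pool = (1, 3, 2, 0)
  run P1 (needs (1, 2, 2, 0), free (1, 3, 2, 0)); after release of (2, 0, 2, 2) the pool is (3, 3, 4, 2)
  run P0 (needs (3, 2, 3, 2), free (3, 3, 4, 2)); after release of (0, 1, 2, 0) the pool is (3, 4, 6, 2)
  run P7 (needs (0, 2, 6, 2), free (3, 4, 6, 2)); after release of (2, 3, 0, 2) the pool is (5, 7, 6, 4)
  run P8 (needs (2, 0, 3, 2), free (5, 7, 6, 4)); after release of (0, 2, 2, 1) the pool is (5, 9, 8, 5)
The blocked processes can never fit:
  blocked: P3 wants (1, 2, 9, 6), pool (5, 9, 8, 5) — not enough R1 and R2
  blocked: P2 wants (5, 2, 9, 6), pool (5, 9, 8, 5) — not enough R1 and R2


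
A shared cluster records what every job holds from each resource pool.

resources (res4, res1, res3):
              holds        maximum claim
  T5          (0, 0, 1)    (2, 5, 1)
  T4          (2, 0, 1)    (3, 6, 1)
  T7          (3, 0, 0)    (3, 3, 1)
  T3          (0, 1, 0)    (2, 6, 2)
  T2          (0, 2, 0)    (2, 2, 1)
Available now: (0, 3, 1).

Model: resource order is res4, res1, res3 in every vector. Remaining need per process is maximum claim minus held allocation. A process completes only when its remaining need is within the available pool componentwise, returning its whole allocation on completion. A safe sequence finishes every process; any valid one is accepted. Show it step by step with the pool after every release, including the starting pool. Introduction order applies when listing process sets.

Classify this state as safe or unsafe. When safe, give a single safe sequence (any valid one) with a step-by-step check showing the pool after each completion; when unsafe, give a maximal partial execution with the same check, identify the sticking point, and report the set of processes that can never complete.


The state is SAFE; one workable sequence: T7, T2, T5, T3, T4.
Key observation: reading the order forward, T7 is the first process whose need (0, 3, 1) meets the free pool (0, 3, 1) exactly on a resource it requests.
Walking it through:
  pool = (0, 3, 1)
  T7 needs (0, 3, 1) <= (0, 3, 1) -> finishes; pool += (3, 0, 0) = (3, 3, 1)
  T2 needs (2, 0, 1) <= (3, 3, 1) -> finishes; pool += (0, 2, 0) = (3, 5, 1)
  T5 needs (2, 5, 0) <= (3, 5, 1) -> finishes; pool += (0, 0, 1) = (3, 5, 2)
  T3 needs (2, 5, 2) <= (3, 5, 2) -> finishes; pool += (0, 1, 0) = (3, 6, 2)
  T4 needs (1, 6, 0) <= (3, 6, 2) -> finishes; pool += (2, 0, 1) = (5, 6, 3)


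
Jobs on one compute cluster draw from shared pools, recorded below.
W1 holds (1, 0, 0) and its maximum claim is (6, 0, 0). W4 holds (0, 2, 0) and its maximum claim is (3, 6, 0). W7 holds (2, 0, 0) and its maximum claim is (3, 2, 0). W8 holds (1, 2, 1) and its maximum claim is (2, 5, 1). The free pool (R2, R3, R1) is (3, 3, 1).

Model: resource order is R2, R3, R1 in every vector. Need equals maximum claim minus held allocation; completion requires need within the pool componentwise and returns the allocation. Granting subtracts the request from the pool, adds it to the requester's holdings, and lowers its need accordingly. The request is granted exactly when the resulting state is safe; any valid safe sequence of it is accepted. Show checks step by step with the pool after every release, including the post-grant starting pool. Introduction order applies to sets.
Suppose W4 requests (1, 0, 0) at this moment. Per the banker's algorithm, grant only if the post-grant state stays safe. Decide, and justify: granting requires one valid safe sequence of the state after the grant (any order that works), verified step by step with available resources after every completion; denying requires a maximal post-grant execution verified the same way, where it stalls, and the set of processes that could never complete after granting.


GRANT: granting preserves safety; a valid post-grant sequence is W8, W7, W4, W1.
Key observation: granting shrinks the pool to (2, 3, 1), yet W8 still fits and the chain goes through.
Check on the post-grant state, step by step:
  pool = (2, 3, 1)
  W8 needs (1, 3, 0) <= (2, 3, 1) -> finishes; pool += (1, 2, 1) = (3, 5, 2)
  W7 needs (1, 2, 0) <= (3, 5, 2) -> finishes; pool += (2, 0, 0) = (5, 5, 2)
  W4 needs (2, 4, 0) <= (5, 5, 2) -> finishes; pool += (1, 2, 0) = (6, 7, 2)
  W1 needs (5, 0, 0) <= (6, 7, 2) -> finishes; pool += (1, 0, 0) = (7, 7, 2)


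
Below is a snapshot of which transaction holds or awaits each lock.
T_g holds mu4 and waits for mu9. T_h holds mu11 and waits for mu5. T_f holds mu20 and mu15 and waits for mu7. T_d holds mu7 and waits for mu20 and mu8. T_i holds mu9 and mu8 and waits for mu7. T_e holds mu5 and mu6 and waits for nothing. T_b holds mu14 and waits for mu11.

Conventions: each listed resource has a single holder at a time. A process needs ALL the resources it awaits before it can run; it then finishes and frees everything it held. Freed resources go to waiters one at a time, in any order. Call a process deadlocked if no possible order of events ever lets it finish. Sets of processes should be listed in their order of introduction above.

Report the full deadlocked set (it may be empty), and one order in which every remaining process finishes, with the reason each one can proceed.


Deadlocked set: T_g, T_f, T_d and T_i.
Key observation: the waits loop around T_d -> T_f -> T_d with no way out; T_i is caught in further circular waits and T_g waits into the deadlock from upstream.
A valid finishing order for the others: T_e, T_h, T_b.
Verifying each step:
  T_e: no waits; runs immediately, freeing mu5 and mu6
  T_h waits on mu5 — all released -> runs and releases mu11
  T_b waits on mu11 — all released -> runs and releases mu14


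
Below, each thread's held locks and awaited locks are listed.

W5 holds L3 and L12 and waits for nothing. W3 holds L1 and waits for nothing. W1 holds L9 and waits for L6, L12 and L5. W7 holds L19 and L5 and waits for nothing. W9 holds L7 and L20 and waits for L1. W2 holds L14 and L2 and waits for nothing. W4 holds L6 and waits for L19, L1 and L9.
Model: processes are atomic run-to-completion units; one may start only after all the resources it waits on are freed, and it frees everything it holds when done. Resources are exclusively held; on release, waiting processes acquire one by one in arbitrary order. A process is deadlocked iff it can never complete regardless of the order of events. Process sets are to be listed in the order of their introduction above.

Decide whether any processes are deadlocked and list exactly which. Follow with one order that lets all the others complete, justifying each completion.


The deadlocked set is W1 and W4.
Key observation: the wait chain closes on itself along W1 -> W4 -> W1; no other process is dragged down with it.
A valid finishing order for the others: W3, W7, W2, W5, W9.
Step-by-step check:
  W3 waits on nothing -> runs at once and releases L1
  W7 waits on nothing -> runs at once and releases L19 and L5
  W2 waits on nothing -> runs at once and releases L14 and L2
  W5 waits on nothing -> runs at once and releases L3 and L12
  run W9 (all its waits — L1 — are resolved); releases L7 and L20


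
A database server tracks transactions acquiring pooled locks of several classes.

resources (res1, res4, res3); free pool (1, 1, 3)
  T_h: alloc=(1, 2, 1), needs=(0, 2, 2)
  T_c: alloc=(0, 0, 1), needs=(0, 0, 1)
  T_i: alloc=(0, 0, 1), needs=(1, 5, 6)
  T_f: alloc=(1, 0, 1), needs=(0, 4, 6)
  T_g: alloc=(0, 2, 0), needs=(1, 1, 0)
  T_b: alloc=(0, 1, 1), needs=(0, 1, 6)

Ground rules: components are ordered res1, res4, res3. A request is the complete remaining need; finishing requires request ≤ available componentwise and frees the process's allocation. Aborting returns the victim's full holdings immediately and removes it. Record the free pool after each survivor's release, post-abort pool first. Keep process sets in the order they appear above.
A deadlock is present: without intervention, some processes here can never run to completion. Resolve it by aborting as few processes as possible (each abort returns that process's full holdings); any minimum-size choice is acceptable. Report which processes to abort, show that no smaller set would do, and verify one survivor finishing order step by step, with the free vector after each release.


The answer: abort T_i.
Key observation: the returned (0, 0, 1) from T_i is what brings T_b — unrunnable before, under any order — into play at step 4.
Minimality: the empty abort set fails — the state is deadlocked as it stands.
One survivor order: T_c, T_g, T_h, T_b, T_f. Verifying each step (post-abort pool first):
  pool = (1, 1, 4)
  run T_c (needs (0, 0, 1), free (1, 1, 4)); after release of (0, 0, 1) the pool is (1, 1, 5)
  run T_g (needs (1, 1, 0), free (1, 1, 5)); after release of (0, 2, 0) the pool is (1, 3, 5)
  run T_h (needs (0, 2, 2), free (1, 3, 5)); after release of (1, 2, 1) the pool is (2, 5, 6)
  run T_b (needs (0, 1, 6), free (2, 5, 6)); after release of (0, 1, 1) the pool is (2, 6, 7)
  run T_f (needs (0, 4, 6), free (2, 6, 7)); after release of (1, 0, 1) the pool is (3, 6, 8)
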